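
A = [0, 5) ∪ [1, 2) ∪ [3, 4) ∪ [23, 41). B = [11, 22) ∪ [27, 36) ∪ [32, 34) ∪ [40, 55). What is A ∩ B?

[27, 36) ∪ [40, 41)

First set merges to [0, 5), [23, 41).
Second set merges to [11, 22), [27, 36), [40, 55).
[0, 5): no overlap with the second set.
[23, 41) meets the second set on [27, 36), [40, 41).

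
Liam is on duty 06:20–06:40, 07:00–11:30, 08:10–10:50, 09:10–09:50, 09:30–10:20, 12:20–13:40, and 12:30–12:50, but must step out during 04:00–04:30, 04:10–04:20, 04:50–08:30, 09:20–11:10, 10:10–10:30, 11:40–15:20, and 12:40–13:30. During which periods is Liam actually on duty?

08:30-09:20, 11:10-11:30

Merge the first list: 06:20-06:40, 07:00-11:30, 12:20-13:40.
Merge the second list: 04:00-04:30, 04:50-08:30, 09:20-11:10, 11:40-15:20.
06:20-06:40: fully covered by B → removed.
07:00-11:30 minus B → 08:30-09:20, 11:10-11:30.
12:20-13:40: fully covered by B → removed.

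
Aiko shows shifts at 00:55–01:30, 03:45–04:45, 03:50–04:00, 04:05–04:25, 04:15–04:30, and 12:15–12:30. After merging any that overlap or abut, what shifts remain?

00:55-01:30, 03:45-04:45, 12:15-12:30

03:45-04:45 is disjoint → start new block.
03:50-04:00 overlaps/touches 03:45-04:45 → extend to 03:45-04:45.
04:05-04:25 overlaps/touches 03:45-04:45 → extend to 03:45-04:45.
04:15-04:30 overlaps/touches 03:45-04:45 → extend to 03:45-04:45.
12:15-12:30 is disjoint → start new block.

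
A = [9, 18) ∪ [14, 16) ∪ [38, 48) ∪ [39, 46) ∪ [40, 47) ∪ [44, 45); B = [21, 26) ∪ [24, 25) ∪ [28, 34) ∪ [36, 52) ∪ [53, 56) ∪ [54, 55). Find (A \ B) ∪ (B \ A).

[9, 18) ∪ [21, 26) ∪ [28, 34) ∪ [36, 38) ∪ [48, 52) ∪ [53, 56)

A, merged: [9, 18), [38, 48).
B, merged: [21, 26), [28, 34), [36, 52), [53, 56).
A \ B = [9, 18).
B \ A = [21, 26), [28, 34), [36, 38), [48, 52), [53, 56).
Union of the two gives the symmetric difference.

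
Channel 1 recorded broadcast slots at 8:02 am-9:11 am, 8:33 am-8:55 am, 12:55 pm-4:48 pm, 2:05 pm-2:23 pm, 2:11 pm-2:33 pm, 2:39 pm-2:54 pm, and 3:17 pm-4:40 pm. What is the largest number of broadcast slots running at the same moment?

At 2:11 pm, 3 of the intervals are simultaneously active.
No point has more.

3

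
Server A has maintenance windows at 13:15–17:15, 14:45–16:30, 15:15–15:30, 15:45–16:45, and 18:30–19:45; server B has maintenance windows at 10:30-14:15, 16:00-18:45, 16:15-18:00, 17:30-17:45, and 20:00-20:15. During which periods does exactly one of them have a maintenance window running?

First set merges to 13:15–17:15, 18:30–19:45.
Second set merges to 10:30–14:15, 16:00–18:45, 20:00–20:15.
A but not B: 14:15–16:00, 18:45–19:45.
B but not A: 10:30–13:15, 17:15–18:30, 20:00–20:15.
Combining gives A △ B.

10:30–13:15, 14:15–16:00, 17:15–18:30, 18:45–19:45, 20:00–20:15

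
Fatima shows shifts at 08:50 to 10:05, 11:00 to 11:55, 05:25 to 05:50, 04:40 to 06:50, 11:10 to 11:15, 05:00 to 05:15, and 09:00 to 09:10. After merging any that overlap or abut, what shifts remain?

Sort by start: 04:40–06:50, 05:00–05:15, 05:25–05:50, 08:50–10:05, 09:00–09:10, 11:00–11:55, 11:10–11:15.
05:00–05:15 overlaps/touches 04:40–06:50 → extend to 04:40–06:50.
05:25–05:50 overlaps/touches 04:40–06:50 → extend to 04:40–06:50.
08:50–10:05 is disjoint → start new block.
09:00–09:10 overlaps/touches 08:50–10:05 → extend to 08:50–10:05.
11:00–11:55 is disjoint → start new block.
11:10–11:15 overlaps/touches 11:00–11:55 → extend to 11:00–11:55.

04:40–06:50, 08:50–10:05, 11:00–11:55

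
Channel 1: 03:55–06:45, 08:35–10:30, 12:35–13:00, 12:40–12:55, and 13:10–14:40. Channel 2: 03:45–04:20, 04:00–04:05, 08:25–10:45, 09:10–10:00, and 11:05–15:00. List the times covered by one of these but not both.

A, merged: 03:55-06:45, 08:35-10:30, 12:35-13:00, 13:10-14:40.
B, merged: 03:45-04:20, 08:25-10:45, 11:05-15:00.
Only in the first: 04:20-06:45.
Only in the second: 03:45-03:55, 08:25-08:35, 10:30-10:45, 11:05-12:35, 13:00-13:10, 14:40-15:00.
Together these are the periods covered by exactly one.

03:45-03:55, 04:20-06:45, 08:25-08:35, 10:30-10:45, 11:05-12:35, 13:00-13:10, 14:40-15:00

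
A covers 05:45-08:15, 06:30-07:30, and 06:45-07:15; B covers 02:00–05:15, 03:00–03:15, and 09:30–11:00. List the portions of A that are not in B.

First set merges to 05:45–08:15.
Second set merges to 02:00–05:15, 09:30–11:00.
05:45–08:15: no B overlap → unchanged.

05:45–08:15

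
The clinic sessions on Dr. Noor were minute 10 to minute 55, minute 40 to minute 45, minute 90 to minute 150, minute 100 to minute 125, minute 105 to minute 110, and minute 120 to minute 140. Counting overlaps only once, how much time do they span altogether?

Merged: minute 10 to minute 55, minute 90 to minute 150.
Lengths: 45 minutes + 60 minutes = 105 minutes.

105 minutes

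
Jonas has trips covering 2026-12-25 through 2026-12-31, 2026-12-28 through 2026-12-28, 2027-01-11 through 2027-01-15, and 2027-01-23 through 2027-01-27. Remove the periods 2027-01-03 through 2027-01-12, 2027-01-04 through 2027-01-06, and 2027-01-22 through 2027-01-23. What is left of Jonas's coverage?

2026-12-25 through 2026-12-31, 2027-01-13 through 2027-01-15, 2027-01-24 through 2027-01-27

Merge the first list: 2026-12-25 through 2026-12-31, 2027-01-11 through 2027-01-15, 2027-01-23 through 2027-01-27.
Merge the second list: 2027-01-03 through 2027-01-12, 2027-01-22 through 2027-01-23.
2026-12-25 through 2026-12-31: nothing removed.
2027-01-11 through 2027-01-15 \ B = 2027-01-13 through 2027-01-15.
2027-01-23 through 2027-01-27 \ B = 2027-01-24 through 2027-01-27.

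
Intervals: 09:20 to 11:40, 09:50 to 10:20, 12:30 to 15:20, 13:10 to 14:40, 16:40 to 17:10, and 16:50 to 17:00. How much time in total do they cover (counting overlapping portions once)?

Merged: 09:20–11:40, 12:30–15:20, 16:40–17:10.
Lengths: 2 h 20 min + 2 h 50 min + 30 min = 5 h 40 min.

5 h 40 min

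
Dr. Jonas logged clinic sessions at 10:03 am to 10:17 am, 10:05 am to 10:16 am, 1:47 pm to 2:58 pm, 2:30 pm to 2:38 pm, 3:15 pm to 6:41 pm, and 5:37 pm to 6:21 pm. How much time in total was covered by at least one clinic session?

4 h 51 min

Merged: 10:03 am–10:17 am, 1:47 pm–2:58 pm, 3:15 pm–6:41 pm.
Lengths: 14 min + 1 h 11 min + 3 h 26 min = 4 h 51 min.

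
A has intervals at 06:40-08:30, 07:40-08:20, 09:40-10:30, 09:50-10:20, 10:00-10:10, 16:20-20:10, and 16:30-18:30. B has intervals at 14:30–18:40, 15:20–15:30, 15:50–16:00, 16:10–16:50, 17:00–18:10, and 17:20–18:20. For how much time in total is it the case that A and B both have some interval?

First set merges to 06:40–08:30, 09:40–10:30, 16:20–20:10.
Second set merges to 14:30–18:40.
A ∩ B = 16:20–18:40.
Total: 2 h 20 min.

2 h 20 min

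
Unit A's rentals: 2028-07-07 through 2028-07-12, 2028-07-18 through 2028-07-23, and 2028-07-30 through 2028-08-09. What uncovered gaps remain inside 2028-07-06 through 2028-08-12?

After merging, the occupied span is 2028-07-07 through 2028-07-12, 2028-07-18 through 2028-07-23, 2028-07-30 through 2028-08-09.
Uncovered inside 2028-07-06 through 2028-08-12: 2028-07-06 through 2028-07-06, 2028-07-13 through 2028-07-17, 2028-07-24 through 2028-07-29, 2028-08-10 through 2028-08-12.

2028-07-06 through 2028-07-06, 2028-07-13 through 2028-07-17, 2028-07-24 through 2028-07-29, 2028-08-10 through 2028-08-12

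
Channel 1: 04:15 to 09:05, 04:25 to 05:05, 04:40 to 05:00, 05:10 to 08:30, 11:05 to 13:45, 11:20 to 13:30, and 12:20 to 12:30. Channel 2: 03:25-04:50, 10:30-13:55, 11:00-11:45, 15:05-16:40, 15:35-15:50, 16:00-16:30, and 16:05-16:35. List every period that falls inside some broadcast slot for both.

04:15–04:50, 11:05–13:45

First set merges to 04:15–09:05, 11:05–13:45.
Second set merges to 03:25–04:50, 10:30–13:55, 15:05–16:40.
04:15–09:05 meets the second set on 04:15–04:50.
11:05–13:45 meets the second set on 11:05–13:45.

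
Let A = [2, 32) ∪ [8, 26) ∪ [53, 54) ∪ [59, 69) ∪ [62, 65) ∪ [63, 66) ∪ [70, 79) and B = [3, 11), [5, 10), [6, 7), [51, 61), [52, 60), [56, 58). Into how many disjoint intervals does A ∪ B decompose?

A, merged: [2, 32), [53, 54), [59, 69), [70, 79).
B, merged: [3, 11), [51, 61).
A ∪ B = [2, 32), [51, 69), [70, 79).
That is 3 disjoint pieces.

3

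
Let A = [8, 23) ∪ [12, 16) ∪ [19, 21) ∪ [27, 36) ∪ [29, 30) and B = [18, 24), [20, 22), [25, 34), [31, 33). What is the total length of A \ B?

12

A, merged: [8, 23), [27, 36).
B, merged: [18, 24), [25, 34).
A \ B = [8, 18), [34, 36).
Total: 10 + 2 = 12.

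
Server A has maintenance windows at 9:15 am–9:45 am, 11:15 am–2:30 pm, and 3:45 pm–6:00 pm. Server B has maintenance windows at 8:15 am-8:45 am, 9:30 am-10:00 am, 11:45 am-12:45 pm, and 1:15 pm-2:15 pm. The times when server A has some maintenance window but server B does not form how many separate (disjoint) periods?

A \ B = 9:15 am–9:30 am, 11:15 am–11:45 am, 12:45 pm–1:15 pm, 2:15 pm–2:30 pm, 3:45 pm–6:00 pm.
That is 5 disjoint pieces.

5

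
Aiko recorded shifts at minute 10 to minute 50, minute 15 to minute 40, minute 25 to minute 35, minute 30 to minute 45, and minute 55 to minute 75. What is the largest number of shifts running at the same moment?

Sweep endpoints in order; track running count of active intervals.
Peak of 4 reached at minute 30.

4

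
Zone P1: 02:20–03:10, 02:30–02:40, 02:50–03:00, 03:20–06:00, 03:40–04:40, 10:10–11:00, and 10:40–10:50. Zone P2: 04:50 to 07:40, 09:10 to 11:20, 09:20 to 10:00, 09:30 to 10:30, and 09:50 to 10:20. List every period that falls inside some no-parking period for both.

Merge the first list: 02:20–03:10, 03:20–06:00, 10:10–11:00.
Merge the second list: 04:50–07:40, 09:10–11:20.
02:20–03:10 meets no B interval.
03:20–06:00 ∩ B → 04:50–06:00.
10:10–11:00 ∩ B → 10:10–11:00.

04:50–06:00, 10:10–11:00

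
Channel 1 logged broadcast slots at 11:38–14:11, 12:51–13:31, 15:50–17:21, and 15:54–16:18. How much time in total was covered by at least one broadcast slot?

Merged: 11:38–14:11, 15:50–17:21.
Lengths: 2 h 33 min + 1 h 31 min = 4 h 4 min.

4 h 4 min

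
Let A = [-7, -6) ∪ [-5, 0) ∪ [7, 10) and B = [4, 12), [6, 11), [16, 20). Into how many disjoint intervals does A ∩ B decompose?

Second set merges to [4, 12), [16, 20).
A ∩ B = [7, 10).
That is 1 disjoint piece.

1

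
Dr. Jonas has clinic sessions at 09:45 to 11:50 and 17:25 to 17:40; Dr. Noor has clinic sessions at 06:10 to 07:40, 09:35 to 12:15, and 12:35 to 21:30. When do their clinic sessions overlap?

09:45-11:50, 17:25-17:40

09:45-11:50 meets the second set on 09:45-11:50.
17:25-17:40 meets the second set on 17:25-17:40.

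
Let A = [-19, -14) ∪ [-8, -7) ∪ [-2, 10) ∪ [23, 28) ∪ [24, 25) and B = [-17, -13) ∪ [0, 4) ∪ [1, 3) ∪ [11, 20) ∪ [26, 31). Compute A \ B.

[-19, -17) ∪ [-8, -7) ∪ [-2, 0) ∪ [4, 10) ∪ [23, 26)

A, merged: [-19, -14), [-8, -7), [-2, 10), [23, 28).
B, merged: [-17, -13), [0, 4), [11, 20), [26, 31).
[-19, -14) minus B → [-19, -17).
[-8, -7): no B overlap → unchanged.
[-2, 10) minus B → [-2, 0), [4, 10).
[23, 28) minus B → [23, 26).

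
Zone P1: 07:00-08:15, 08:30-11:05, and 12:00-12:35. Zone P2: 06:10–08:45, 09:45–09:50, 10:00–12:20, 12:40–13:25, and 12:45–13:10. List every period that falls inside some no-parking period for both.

Merge the second list: 06:10–08:45, 09:45–09:50, 10:00–12:20, 12:40–13:25.
07:00–08:15 ∩ B → 07:00–08:15.
08:30–11:05 ∩ B → 08:30–08:45, 09:45–09:50, 10:00–11:05.
12:00–12:35 ∩ B → 12:00–12:20.

07:00–08:15, 08:30–08:45, 09:45–09:50, 10:00–11:05, 12:00–12:20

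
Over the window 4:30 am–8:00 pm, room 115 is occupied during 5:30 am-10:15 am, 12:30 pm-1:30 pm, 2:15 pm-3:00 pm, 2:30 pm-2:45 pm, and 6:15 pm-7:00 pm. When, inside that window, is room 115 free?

The merged coverage is 5:30 am–10:15 am, 12:30 pm–1:30 pm, 2:15 pm–3:00 pm, 6:15 pm–7:00 pm.
Gaps within 4:30 am–8:00 pm: 4:30 am–5:30 am, 10:15 am–12:30 pm, 1:30 pm–2:15 pm, 3:00 pm–6:15 pm, 7:00 pm–8:00 pm.

4:30 am–5:30 am, 10:15 am–12:30 pm, 1:30 pm–2:15 pm, 3:00 pm–6:15 pm, 7:00 pm–8:00 pm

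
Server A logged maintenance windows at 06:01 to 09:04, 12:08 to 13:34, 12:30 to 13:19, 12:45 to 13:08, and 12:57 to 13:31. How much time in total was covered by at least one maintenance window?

4 h 29 min

Merged: 06:01–09:04, 12:08–13:34.
Lengths: 3 h 3 min + 1 h 26 min = 4 h 29 min.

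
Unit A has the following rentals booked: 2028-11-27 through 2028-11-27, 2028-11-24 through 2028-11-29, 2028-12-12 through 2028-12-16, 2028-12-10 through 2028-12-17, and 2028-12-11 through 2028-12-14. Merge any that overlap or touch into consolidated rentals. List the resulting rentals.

Sort by start: 2028-11-24 through 2028-11-29, 2028-11-27 through 2028-11-27, 2028-12-10 through 2028-12-17, 2028-12-11 through 2028-12-14, 2028-12-12 through 2028-12-16.
2028-11-27 through 2028-11-27 overlaps/touches 2028-11-24 through 2028-11-29 → extend to 2028-11-24 through 2028-11-29.
2028-12-10 through 2028-12-17 is disjoint → start new block.
2028-12-11 through 2028-12-14 overlaps/touches 2028-12-10 through 2028-12-17 → extend to 2028-12-10 through 2028-12-17.
2028-12-12 through 2028-12-16 overlaps/touches 2028-12-10 through 2028-12-17 → extend to 2028-12-10 through 2028-12-17.

2028-11-24 through 2028-11-29, 2028-12-10 through 2028-12-17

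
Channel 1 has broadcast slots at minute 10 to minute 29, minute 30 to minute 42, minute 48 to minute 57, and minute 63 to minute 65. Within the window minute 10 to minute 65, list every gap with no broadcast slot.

minute 29 to minute 30, minute 42 to minute 48, minute 57 to minute 63

After merging, the occupied span is minute 10 to minute 29, minute 30 to minute 42, minute 48 to minute 57, minute 63 to minute 65.
Uncovered inside minute 10 to minute 65: minute 29 to minute 30, minute 42 to minute 48, minute 57 to minute 63.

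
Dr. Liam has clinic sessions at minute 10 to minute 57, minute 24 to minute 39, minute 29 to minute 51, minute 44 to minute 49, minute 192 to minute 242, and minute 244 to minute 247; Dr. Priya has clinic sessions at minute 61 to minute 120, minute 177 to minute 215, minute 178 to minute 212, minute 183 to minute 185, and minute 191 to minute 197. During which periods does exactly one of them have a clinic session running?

minute 10 to minute 57, minute 61 to minute 120, minute 177 to minute 192, minute 215 to minute 242, minute 244 to minute 247

First set merges to minute 10 to minute 57, minute 192 to minute 242, minute 244 to minute 247.
Second set merges to minute 61 to minute 120, minute 177 to minute 215.
A but not B: minute 10 to minute 57, minute 215 to minute 242, minute 244 to minute 247.
B but not A: minute 61 to minute 120, minute 177 to minute 192.
Combining gives A △ B.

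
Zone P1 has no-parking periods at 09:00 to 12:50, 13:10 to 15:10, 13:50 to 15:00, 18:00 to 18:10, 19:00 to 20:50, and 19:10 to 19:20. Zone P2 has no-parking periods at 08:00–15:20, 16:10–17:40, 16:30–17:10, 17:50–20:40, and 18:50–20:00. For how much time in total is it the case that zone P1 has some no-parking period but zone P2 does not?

10 min

Merge the first list: 09:00-12:50, 13:10-15:10, 18:00-18:10, 19:00-20:50.
Merge the second list: 08:00-15:20, 16:10-17:40, 17:50-20:40.
A \ B = 20:40-20:50.
Total: 10 min.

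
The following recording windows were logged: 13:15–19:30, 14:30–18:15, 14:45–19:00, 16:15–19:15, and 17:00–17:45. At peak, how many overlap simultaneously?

5

Walk the sorted start/end points keeping a running depth.
The depth first hits 5 at 17:00.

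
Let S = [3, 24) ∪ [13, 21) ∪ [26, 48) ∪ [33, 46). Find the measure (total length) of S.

43

Merged: [3, 24), [26, 48).
Lengths: 21 + 22 = 43.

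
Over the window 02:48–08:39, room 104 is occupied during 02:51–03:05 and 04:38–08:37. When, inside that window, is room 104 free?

After merging, the occupied span is 02:51–03:05, 04:38–08:37.
Complement within 02:48–08:39: 02:48–02:51, 03:05–04:38, 08:37–08:39.

02:48–02:51, 03:05–04:38, 08:37–08:39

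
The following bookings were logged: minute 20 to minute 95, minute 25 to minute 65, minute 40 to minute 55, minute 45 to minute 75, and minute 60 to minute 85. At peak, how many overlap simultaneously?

Walk the sorted start/end points keeping a running depth.
The depth first hits 4 at minute 45.

4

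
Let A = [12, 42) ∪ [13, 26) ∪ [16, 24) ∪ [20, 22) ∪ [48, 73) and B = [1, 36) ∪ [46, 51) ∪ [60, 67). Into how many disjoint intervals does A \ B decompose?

3

Merge the first list: [12, 42), [48, 73).
A \ B = [36, 42), [51, 60), [67, 73).
That is 3 disjoint pieces.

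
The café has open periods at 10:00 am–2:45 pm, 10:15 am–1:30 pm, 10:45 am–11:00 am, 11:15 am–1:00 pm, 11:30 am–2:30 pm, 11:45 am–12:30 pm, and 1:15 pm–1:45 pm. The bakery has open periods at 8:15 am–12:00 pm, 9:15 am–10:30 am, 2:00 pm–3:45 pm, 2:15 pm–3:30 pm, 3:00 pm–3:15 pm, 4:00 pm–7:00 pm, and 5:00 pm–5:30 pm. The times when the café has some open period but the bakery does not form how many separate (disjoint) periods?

A, merged: 10:00 am-2:45 pm.
B, merged: 8:15 am-12:00 pm, 2:00 pm-3:45 pm, 4:00 pm-7:00 pm.
A \ B = 12:00 pm-2:00 pm.
That is 1 disjoint piece.

1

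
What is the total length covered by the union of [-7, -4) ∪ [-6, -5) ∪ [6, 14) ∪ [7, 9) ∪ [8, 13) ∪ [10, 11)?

Merged: [-7, -4), [6, 14).
Lengths: 3 + 8 = 11.

11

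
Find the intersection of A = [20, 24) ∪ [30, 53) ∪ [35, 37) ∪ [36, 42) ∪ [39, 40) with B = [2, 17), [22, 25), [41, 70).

A, merged: [20, 24), [30, 53).
[20, 24) ∩ B → [22, 24).
[30, 53) ∩ B → [41, 53).

[22, 24) ∪ [41, 53)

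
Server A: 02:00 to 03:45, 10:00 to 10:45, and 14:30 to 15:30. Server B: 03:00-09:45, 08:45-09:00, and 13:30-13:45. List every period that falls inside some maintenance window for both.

B, merged: 03:00–09:45, 13:30–13:45.
02:00–03:45 ∩ B → 03:00–03:45.
10:00–10:45 meets no B interval.
14:30–15:30 meets no B interval.

03:00–03:45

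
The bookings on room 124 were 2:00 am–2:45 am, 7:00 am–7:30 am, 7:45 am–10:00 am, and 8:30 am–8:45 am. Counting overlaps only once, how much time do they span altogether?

Merged: 2:00 am–2:45 am, 7:00 am–7:30 am, 7:45 am–10:00 am.
Lengths: 45 min + 30 min + 2 h 15 min = 3 h 30 min.

3 h 30 min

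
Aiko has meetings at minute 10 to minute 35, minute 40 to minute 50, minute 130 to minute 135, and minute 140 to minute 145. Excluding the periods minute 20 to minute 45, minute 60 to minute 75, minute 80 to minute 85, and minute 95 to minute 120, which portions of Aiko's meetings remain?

minute 10 to minute 35 with B removed leaves minute 10 to minute 20.
minute 40 to minute 50 with B removed leaves minute 45 to minute 50.
minute 130 to minute 135 is untouched.
minute 140 to minute 145 is untouched.

minute 10 to minute 20, minute 45 to minute 50, minute 130 to minute 135, minute 140 to minute 145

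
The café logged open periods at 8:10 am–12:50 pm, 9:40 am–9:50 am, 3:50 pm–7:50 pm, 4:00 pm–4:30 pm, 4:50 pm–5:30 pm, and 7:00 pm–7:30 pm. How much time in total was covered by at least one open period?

Merged: 8:10 am–12:50 pm, 3:50 pm–7:50 pm.
Lengths: 4 h 40 min + 4 h = 8 h 40 min.

8 h 40 min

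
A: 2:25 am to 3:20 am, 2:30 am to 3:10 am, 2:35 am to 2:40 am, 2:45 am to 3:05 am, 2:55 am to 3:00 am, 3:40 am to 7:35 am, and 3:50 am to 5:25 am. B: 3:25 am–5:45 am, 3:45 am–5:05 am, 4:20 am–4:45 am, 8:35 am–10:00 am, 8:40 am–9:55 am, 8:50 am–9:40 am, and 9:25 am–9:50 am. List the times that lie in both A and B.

Merge the first list: 2:25 am–3:20 am, 3:40 am–7:35 am.
Merge the second list: 3:25 am–5:45 am, 8:35 am–10:00 am.
2:25 am–3:20 am: no overlap with the second set.
3:40 am–7:35 am meets the second set on 3:40 am–5:45 am.

3:40 am–5:45 am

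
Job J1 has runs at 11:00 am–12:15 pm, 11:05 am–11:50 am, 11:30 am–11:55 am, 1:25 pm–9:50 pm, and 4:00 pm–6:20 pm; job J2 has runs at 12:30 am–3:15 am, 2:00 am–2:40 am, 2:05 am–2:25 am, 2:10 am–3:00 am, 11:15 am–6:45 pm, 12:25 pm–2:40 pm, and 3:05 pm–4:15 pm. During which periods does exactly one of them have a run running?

12:30 am-3:15 am, 11:00 am-11:15 am, 12:15 pm-1:25 pm, 6:45 pm-9:50 pm

Merge the first list: 11:00 am-12:15 pm, 1:25 pm-9:50 pm.
Merge the second list: 12:30 am-3:15 am, 11:15 am-6:45 pm.
A but not B: 11:00 am-11:15 am, 6:45 pm-9:50 pm.
B but not A: 12:30 am-3:15 am, 12:15 pm-1:25 pm.
Combining gives A △ B.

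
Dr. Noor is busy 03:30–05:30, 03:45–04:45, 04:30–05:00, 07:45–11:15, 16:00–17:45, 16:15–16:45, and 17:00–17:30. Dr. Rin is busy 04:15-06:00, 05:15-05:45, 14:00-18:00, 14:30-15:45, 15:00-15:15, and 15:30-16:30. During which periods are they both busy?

04:15–05:30, 16:00–17:45

First set merges to 03:30–05:30, 07:45–11:15, 16:00–17:45.
Second set merges to 04:15–06:00, 14:00–18:00.
03:30–05:30 ∩ B → 04:15–05:30.
07:45–11:15 meets no B interval.
16:00–17:45 ∩ B → 16:00–17:45.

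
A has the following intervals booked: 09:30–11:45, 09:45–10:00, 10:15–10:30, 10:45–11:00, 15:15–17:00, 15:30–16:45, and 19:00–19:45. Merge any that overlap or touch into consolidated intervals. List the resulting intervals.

09:45-10:00 overlaps/touches 09:30-11:45 → extend to 09:30-11:45.
10:15-10:30 overlaps/touches 09:30-11:45 → extend to 09:30-11:45.
10:45-11:00 overlaps/touches 09:30-11:45 → extend to 09:30-11:45.
15:15-17:00 is disjoint → start new block.
15:30-16:45 overlaps/touches 15:15-17:00 → extend to 15:15-17:00.
19:00-19:45 is disjoint → start new block.

09:30-11:45, 15:15-17:00, 19:00-19:45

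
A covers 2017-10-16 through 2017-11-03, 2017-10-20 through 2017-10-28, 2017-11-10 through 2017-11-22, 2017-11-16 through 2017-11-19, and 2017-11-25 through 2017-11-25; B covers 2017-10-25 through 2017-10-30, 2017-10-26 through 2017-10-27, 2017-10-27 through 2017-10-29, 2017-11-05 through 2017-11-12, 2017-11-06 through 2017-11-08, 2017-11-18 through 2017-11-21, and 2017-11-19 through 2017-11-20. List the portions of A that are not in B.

2017-10-16 through 2017-10-24, 2017-10-31 through 2017-11-03, 2017-11-13 through 2017-11-17, 2017-11-22 through 2017-11-22, 2017-11-25 through 2017-11-25

First set merges to 2017-10-16 through 2017-11-03, 2017-11-10 through 2017-11-22, 2017-11-25 through 2017-11-25.
Second set merges to 2017-10-25 through 2017-10-30, 2017-11-05 through 2017-11-12, 2017-11-18 through 2017-11-21.
2017-10-16 through 2017-11-03 minus B → 2017-10-16 through 2017-10-24, 2017-10-31 through 2017-11-03.
2017-11-10 through 2017-11-22 minus B → 2017-11-13 through 2017-11-17, 2017-11-22 through 2017-11-22.
2017-11-25 through 2017-11-25: no B overlap → unchanged.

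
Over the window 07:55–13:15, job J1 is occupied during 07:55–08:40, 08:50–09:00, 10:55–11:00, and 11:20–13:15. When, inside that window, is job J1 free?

After merging, the occupied span is 07:55–08:40, 08:50–09:00, 10:55–11:00, 11:20–13:15.
Gaps within 07:55–13:15: 08:40–08:50, 09:00–10:55, 11:00–11:20.

08:40–08:50, 09:00–10:55, 11:00–11:20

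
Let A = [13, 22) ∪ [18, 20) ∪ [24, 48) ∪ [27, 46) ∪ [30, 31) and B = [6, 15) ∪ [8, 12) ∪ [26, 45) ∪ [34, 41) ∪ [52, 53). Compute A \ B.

First set merges to [13, 22), [24, 48).
Second set merges to [6, 15), [26, 45), [52, 53).
[13, 22) \ B = [15, 22).
[24, 48) \ B = [24, 26), [45, 48).

[15, 22) ∪ [24, 26) ∪ [45, 48)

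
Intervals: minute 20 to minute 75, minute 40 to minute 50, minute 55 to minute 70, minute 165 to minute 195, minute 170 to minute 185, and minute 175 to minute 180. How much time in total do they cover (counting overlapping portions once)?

85 minutes

Merged: minute 20 to minute 75, minute 165 to minute 195.
Lengths: 55 minutes + 30 minutes = 85 minutes.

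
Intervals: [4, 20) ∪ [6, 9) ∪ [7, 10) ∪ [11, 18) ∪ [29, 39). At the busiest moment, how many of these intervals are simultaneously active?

At 7, 3 of the intervals are simultaneously active.
No point has more.

3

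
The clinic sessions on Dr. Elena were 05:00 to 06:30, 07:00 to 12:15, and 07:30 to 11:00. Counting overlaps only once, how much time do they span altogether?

Merged: 05:00-06:30, 07:00-12:15.
Lengths: 1 h 30 min + 5 h 15 min = 6 h 45 min.

6 h 45 min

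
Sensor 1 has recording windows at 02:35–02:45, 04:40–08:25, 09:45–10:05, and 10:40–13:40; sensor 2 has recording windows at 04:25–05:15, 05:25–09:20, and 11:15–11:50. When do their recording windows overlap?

04:40–05:15, 05:25–08:25, 11:15–11:50

02:35–02:45 meets no B interval.
04:40–08:25 ∩ B → 04:40–05:15, 05:25–08:25.
09:45–10:05 meets no B interval.
10:40–13:40 ∩ B → 11:15–11:50.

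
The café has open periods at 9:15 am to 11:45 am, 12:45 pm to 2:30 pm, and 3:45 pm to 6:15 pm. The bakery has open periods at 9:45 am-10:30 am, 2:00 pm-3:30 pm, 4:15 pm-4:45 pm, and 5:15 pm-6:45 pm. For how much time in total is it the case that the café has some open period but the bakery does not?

4 h

A \ B = 9:15 am-9:45 am, 10:30 am-11:45 am, 12:45 pm-2:00 pm, 3:45 pm-4:15 pm, 4:45 pm-5:15 pm.
Total: 30 min + 1 h 15 min + 1 h 15 min + 30 min + 30 min = 4 h.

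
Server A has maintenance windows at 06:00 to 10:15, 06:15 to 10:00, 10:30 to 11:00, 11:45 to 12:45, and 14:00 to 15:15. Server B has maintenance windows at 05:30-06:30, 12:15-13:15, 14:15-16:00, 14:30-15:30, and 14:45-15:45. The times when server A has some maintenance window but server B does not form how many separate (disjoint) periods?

First set merges to 06:00–10:15, 10:30–11:00, 11:45–12:45, 14:00–15:15.
Second set merges to 05:30–06:30, 12:15–13:15, 14:15–16:00.
A \ B = 06:30–10:15, 10:30–11:00, 11:45–12:15, 14:00–14:15.
That is 4 disjoint pieces.

4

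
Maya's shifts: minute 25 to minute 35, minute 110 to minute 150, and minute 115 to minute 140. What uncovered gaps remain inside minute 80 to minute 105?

The merged coverage is minute 25 to minute 35, minute 110 to minute 150.
Complement within minute 80 to minute 105: minute 80 to minute 105.

minute 80 to minute 105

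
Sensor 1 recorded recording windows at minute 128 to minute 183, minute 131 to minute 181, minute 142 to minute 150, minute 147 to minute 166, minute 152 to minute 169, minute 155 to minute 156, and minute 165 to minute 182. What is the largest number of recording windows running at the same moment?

5

Sweep endpoints in order; track running count of active intervals.
Peak of 5 reached at minute 155.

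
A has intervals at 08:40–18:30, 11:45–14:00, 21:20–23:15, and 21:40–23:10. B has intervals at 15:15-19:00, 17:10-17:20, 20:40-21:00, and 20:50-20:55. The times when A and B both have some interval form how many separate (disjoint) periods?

A, merged: 08:40–18:30, 21:20–23:15.
B, merged: 15:15–19:00, 20:40–21:00.
A ∩ B = 15:15–18:30.
That is 1 disjoint piece.

1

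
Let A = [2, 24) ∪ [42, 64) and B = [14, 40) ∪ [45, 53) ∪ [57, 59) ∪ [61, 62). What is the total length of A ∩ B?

21

A ∩ B = [14, 24), [45, 53), [57, 59), [61, 62).
Total: 10 + 8 + 2 + 1 = 21.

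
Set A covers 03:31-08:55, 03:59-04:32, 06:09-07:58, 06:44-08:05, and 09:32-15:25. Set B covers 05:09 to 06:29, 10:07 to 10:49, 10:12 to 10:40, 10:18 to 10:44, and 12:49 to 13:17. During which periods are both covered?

05:09–06:29, 10:07–10:49, 12:49–13:17

A, merged: 03:31–08:55, 09:32–15:25.
B, merged: 05:09–06:29, 10:07–10:49, 12:49–13:17.
03:31–08:55 overlaps B on 05:09–06:29.
09:32–15:25 overlaps B on 10:07–10:49, 12:49–13:17.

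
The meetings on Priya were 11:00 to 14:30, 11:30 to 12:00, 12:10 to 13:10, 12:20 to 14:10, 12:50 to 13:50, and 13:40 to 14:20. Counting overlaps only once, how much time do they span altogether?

Merged: 11:00–14:30.
Length: 3 h 30 min.

3 h 30 min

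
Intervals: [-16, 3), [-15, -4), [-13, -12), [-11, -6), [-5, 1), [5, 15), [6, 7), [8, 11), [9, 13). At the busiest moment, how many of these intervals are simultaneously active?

3

Walk the sorted start/end points keeping a running depth.
The depth first hits 3 at -13.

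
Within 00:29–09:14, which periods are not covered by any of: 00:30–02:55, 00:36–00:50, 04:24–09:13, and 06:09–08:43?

Covered (merged): 00:30-02:55, 04:24-09:13.
Complement within 00:29-09:14: 00:29-00:30, 02:55-04:24, 09:13-09:14.

00:29-00:30, 02:55-04:24, 09:13-09:14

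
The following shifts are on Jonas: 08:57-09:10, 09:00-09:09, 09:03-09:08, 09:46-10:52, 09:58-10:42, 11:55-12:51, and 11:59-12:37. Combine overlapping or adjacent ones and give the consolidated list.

08:57–09:10, 09:46–10:52, 11:55–12:51

09:00–09:09 overlaps/touches 08:57–09:10 → extend to 08:57–09:10.
09:03–09:08 overlaps/touches 08:57–09:10 → extend to 08:57–09:10.
09:46–10:52 is disjoint → start new block.
09:58–10:42 overlaps/touches 09:46–10:52 → extend to 09:46–10:52.
11:55–12:51 is disjoint → start new block.
11:59–12:37 overlaps/touches 11:55–12:51 → extend to 11:55–12:51.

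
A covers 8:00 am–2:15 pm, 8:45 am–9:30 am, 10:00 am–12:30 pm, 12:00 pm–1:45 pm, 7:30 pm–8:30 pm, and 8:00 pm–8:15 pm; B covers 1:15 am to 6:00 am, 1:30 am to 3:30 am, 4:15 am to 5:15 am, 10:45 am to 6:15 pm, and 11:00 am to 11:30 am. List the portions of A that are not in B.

A, merged: 8:00 am-2:15 pm, 7:30 pm-8:30 pm.
B, merged: 1:15 am-6:00 am, 10:45 am-6:15 pm.
8:00 am-2:15 pm with B removed leaves 8:00 am-10:45 am.
7:30 pm-8:30 pm is untouched.

8:00 am-10:45 am, 7:30 pm-8:30 pm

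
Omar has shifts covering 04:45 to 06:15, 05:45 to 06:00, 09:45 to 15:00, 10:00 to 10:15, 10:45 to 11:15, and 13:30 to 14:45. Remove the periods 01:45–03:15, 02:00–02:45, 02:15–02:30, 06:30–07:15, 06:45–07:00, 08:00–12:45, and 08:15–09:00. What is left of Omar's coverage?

Merge the first list: 04:45-06:15, 09:45-15:00.
Merge the second list: 01:45-03:15, 06:30-07:15, 08:00-12:45.
04:45-06:15 is untouched.
09:45-15:00 with B removed leaves 12:45-15:00.

04:45-06:15, 12:45-15:00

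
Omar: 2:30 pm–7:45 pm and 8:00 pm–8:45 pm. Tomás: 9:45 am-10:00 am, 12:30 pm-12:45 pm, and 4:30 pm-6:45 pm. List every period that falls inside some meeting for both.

2:30 pm-7:45 pm ∩ B → 4:30 pm-6:45 pm.
8:00 pm-8:45 pm meets no B interval.

4:30 pm-6:45 pm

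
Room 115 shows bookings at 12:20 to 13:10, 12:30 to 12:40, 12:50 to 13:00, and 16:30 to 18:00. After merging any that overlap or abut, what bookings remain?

12:30-12:40 overlaps/touches 12:20-13:10 → extend to 12:20-13:10.
12:50-13:00 overlaps/touches 12:20-13:10 → extend to 12:20-13:10.
16:30-18:00 is disjoint → start new block.

12:20-13:10, 16:30-18:00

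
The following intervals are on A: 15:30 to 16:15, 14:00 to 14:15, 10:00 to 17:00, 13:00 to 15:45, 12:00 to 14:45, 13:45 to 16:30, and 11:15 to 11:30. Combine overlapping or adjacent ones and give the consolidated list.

Sort by start: 10:00–17:00, 11:15–11:30, 12:00–14:45, 13:00–15:45, 13:45–16:30, 14:00–14:15, 15:30–16:15.
11:15–11:30 overlaps/touches 10:00–17:00 → extend to 10:00–17:00.
12:00–14:45 overlaps/touches 10:00–17:00 → extend to 10:00–17:00.
13:00–15:45 overlaps/touches 10:00–17:00 → extend to 10:00–17:00.
13:45–16:30 overlaps/touches 10:00–17:00 → extend to 10:00–17:00.
14:00–14:15 overlaps/touches 10:00–17:00 → extend to 10:00–17:00.
15:30–16:15 overlaps/touches 10:00–17:00 → extend to 10:00–17:00.

10:00–17:00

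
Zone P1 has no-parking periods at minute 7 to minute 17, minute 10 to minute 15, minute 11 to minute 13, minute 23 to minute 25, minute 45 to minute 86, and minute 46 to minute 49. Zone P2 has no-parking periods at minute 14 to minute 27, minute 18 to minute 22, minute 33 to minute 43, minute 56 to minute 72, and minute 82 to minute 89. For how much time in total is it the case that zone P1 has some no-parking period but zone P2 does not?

28 minutes

First set merges to minute 7 to minute 17, minute 23 to minute 25, minute 45 to minute 86.
Second set merges to minute 14 to minute 27, minute 33 to minute 43, minute 56 to minute 72, minute 82 to minute 89.
A \ B = minute 7 to minute 14, minute 45 to minute 56, minute 72 to minute 82.
Total: 7 minutes + 11 minutes + 10 minutes = 28 minutes.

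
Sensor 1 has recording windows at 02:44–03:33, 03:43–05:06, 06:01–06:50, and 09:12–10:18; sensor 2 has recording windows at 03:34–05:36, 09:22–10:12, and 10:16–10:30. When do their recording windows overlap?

02:44–03:33 meets no B interval.
03:43–05:06 ∩ B → 03:43–05:06.
06:01–06:50 meets no B interval.
09:12–10:18 ∩ B → 09:22–10:12, 10:16–10:18.

03:43–05:06, 09:22–10:12, 10:16–10:18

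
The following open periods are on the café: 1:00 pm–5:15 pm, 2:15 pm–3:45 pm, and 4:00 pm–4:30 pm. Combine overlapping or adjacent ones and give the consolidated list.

2:15 pm–3:45 pm overlaps/touches 1:00 pm–5:15 pm → extend to 1:00 pm–5:15 pm.
4:00 pm–4:30 pm overlaps/touches 1:00 pm–5:15 pm → extend to 1:00 pm–5:15 pm.

1:00 pm–5:15 pm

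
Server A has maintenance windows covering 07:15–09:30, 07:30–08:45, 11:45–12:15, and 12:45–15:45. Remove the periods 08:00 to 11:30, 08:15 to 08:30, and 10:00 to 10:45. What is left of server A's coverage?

07:15–08:00, 11:45–12:15, 12:45–15:45

First set merges to 07:15–09:30, 11:45–12:15, 12:45–15:45.
Second set merges to 08:00–11:30.
07:15–09:30 minus B → 07:15–08:00.
11:45–12:15: no B overlap → unchanged.
12:45–15:45: no B overlap → unchanged.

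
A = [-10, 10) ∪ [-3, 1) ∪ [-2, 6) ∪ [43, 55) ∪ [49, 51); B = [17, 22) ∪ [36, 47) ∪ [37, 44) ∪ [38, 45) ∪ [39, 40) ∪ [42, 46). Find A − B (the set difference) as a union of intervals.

[-10, 10) ∪ [47, 55)

A, merged: [-10, 10), [43, 55).
B, merged: [17, 22), [36, 47).
[-10, 10): nothing removed.
[43, 55) \ B = [47, 55).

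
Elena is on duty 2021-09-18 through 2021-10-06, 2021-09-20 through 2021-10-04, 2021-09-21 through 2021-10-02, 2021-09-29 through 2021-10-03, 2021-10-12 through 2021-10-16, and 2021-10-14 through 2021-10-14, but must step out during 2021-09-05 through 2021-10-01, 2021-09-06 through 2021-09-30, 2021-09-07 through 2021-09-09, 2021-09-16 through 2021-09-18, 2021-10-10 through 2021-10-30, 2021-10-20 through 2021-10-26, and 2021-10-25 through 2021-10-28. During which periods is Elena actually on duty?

Merge the first list: 2021-09-18 through 2021-10-06, 2021-10-12 through 2021-10-16.
Merge the second list: 2021-09-05 through 2021-10-01, 2021-10-10 through 2021-10-30.
2021-09-18 through 2021-10-06 with B removed leaves 2021-10-02 through 2021-10-06.
2021-10-12 through 2021-10-16 lies entirely inside B → drops out.

2021-10-02 through 2021-10-06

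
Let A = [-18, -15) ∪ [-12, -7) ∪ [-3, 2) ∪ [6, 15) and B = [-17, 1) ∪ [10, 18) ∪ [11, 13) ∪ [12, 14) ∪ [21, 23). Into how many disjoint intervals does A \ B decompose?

Second set merges to [-17, 1), [10, 18), [21, 23).
A \ B = [-18, -17), [1, 2), [6, 10).
That is 3 disjoint pieces.

3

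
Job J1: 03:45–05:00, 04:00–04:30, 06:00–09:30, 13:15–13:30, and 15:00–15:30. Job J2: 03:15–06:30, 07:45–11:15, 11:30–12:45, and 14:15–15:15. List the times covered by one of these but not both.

03:15-03:45, 05:00-06:00, 06:30-07:45, 09:30-11:15, 11:30-12:45, 13:15-13:30, 14:15-15:00, 15:15-15:30

Merge the first list: 03:45-05:00, 06:00-09:30, 13:15-13:30, 15:00-15:30.
Only in the first: 06:30-07:45, 13:15-13:30, 15:15-15:30.
Only in the second: 03:15-03:45, 05:00-06:00, 09:30-11:15, 11:30-12:45, 14:15-15:00.
Together these are the periods covered by exactly one.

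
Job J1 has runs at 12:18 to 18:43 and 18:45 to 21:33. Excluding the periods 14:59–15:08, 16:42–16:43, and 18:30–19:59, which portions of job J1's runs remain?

12:18–18:43 minus B → 12:18–14:59, 15:08–16:42, 16:43–18:30.
18:45–21:33 minus B → 19:59–21:33.

12:18–14:59, 15:08–16:42, 16:43–18:30, 19:59–21:33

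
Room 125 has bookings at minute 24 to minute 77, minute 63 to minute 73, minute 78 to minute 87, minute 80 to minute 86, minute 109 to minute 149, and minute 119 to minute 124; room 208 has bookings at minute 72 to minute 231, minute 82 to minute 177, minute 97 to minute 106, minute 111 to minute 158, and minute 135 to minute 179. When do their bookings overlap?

Merge the first list: minute 24 to minute 77, minute 78 to minute 87, minute 109 to minute 149.
Merge the second list: minute 72 to minute 231.
minute 24 to minute 77 meets the second set on minute 72 to minute 77.
minute 78 to minute 87 meets the second set on minute 78 to minute 87.
minute 109 to minute 149 meets the second set on minute 109 to minute 149.

minute 72 to minute 77, minute 78 to minute 87, minute 109 to minute 149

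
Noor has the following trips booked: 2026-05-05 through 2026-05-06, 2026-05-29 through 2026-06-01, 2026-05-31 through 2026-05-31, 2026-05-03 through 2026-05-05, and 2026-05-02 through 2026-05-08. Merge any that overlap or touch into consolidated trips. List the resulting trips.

Sort by start: 2026-05-02 through 2026-05-08, 2026-05-03 through 2026-05-05, 2026-05-05 through 2026-05-06, 2026-05-29 through 2026-06-01, 2026-05-31 through 2026-05-31.
2026-05-03 through 2026-05-05 overlaps/touches 2026-05-02 through 2026-05-08 → extend to 2026-05-02 through 2026-05-08.
2026-05-05 through 2026-05-06 overlaps/touches 2026-05-02 through 2026-05-08 → extend to 2026-05-02 through 2026-05-08.
2026-05-29 through 2026-06-01 is disjoint → start new block.
2026-05-31 through 2026-05-31 overlaps/touches 2026-05-29 through 2026-06-01 → extend to 2026-05-29 through 2026-06-01.

2026-05-02 through 2026-05-08, 2026-05-29 through 2026-06-01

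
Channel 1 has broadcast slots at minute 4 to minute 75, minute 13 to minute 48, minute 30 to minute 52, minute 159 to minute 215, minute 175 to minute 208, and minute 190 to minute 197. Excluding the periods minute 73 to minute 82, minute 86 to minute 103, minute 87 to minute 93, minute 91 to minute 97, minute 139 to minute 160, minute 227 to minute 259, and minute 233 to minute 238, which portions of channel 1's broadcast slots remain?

A, merged: minute 4 to minute 75, minute 159 to minute 215.
B, merged: minute 73 to minute 82, minute 86 to minute 103, minute 139 to minute 160, minute 227 to minute 259.
minute 4 to minute 75 \ B = minute 4 to minute 73.
minute 159 to minute 215 \ B = minute 160 to minute 215.

minute 4 to minute 73, minute 160 to minute 215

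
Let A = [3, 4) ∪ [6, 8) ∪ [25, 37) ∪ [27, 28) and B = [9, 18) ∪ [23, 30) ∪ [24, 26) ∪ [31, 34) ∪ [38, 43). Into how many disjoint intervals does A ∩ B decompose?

First set merges to [3, 4), [6, 8), [25, 37).
Second set merges to [9, 18), [23, 30), [31, 34), [38, 43).
A ∩ B = [25, 30), [31, 34).
That is 2 disjoint pieces.

2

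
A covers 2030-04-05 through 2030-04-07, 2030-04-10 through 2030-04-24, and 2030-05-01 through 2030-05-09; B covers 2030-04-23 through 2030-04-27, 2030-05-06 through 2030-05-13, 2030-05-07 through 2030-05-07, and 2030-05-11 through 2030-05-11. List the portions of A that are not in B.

Second set merges to 2030-04-23 through 2030-04-27, 2030-05-06 through 2030-05-13.
2030-04-05 through 2030-04-07 is untouched.
2030-04-10 through 2030-04-24 with B removed leaves 2030-04-10 through 2030-04-22.
2030-05-01 through 2030-05-09 with B removed leaves 2030-05-01 through 2030-05-05.

2030-04-05 through 2030-04-07, 2030-04-10 through 2030-04-22, 2030-05-01 through 2030-05-05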